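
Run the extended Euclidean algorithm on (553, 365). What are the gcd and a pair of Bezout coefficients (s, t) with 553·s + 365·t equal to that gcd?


Euclidean algorithm on (553, 365) — divide until remainder is 0:
  553 = 1 · 365 + 188
  365 = 1 · 188 + 177
  188 = 1 · 177 + 11
  177 = 16 · 11 + 1
  11 = 11 · 1 + 0
gcd(553, 365) = 1.
Track Bezout coefficients alongside the remainders: start with r₀ = 553 = a·1 + b·0 (s = 1, t = 0) and r₁ = 365 = a·0 + b·1 (s = 0, t = 1); each new remainder r_{k+1} = r_{k-1} − q_k·r_k inherits s_{k+1} = s_{k-1} − q_k·s_k, t_{k+1} = t_{k-1} − q_k·t_k, so r_k = a·s_k + b·t_k at every step:
  q = 1: r = 188, s = 1 − 1·0 = 1, t = 0 − 1·1 = -1  (check: 553·1 + 365·(-1) = 188)
  q = 1: r = 177, s = 0 − 1·1 = -1, t = 1 − 1·(-1) = 2  (check: 553·(-1) + 365·2 = 177)
  q = 1: r = 11, s = 1 − 1·(-1) = 2, t = -1 − 1·2 = -3  (check: 553·2 + 365·(-3) = 11)
  q = 16: r = 1, s = -1 − 16·2 = -33, t = 2 − 16·(-3) = 50  (check: 553·(-33) + 365·50 = 1)
The row with r = 1 (the gcd) gives the Bezout coefficients s = -33, t = 50.
Result: 553 · (-33) + 365 · (50) = 1.

gcd(553, 365) = 1; s = -33, t = 50 (check: 553·(-33) + 365·50 = 1).


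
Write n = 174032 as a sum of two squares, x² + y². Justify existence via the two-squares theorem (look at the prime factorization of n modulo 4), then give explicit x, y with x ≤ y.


Step 1: Factor n = 174032 = 2^4 · 73 · 149.
Step 2: Check the mod-4 condition on each prime factor: 2 = 2 (special); 73 ≡ 1 (mod 4), exponent 1; 149 ≡ 1 (mod 4), exponent 1.
All primes ≡ 3 (mod 4) appear to even exponent (or don't appear), so by the two-squares theorem n IS expressible as a sum of two squares.
Step 3: Build a representation. Group n = k² · m with k = 4 and m = 73 · 149 = 10877 (a product of primes ≡ 1 (mod 4)); a representation of m scales to one of n via (k·x)² + (k·y)² = k²(x² + y²). Each prime p ≡ 1 (mod 4) is itself a sum of two squares; find a² by testing p − a² for a perfect square:
  73: 73 − 1² = 72, 73 − 2² = 69, 73 − 3² = 64 = 8² ⇒ 73 = 3² + 8².
  149: 149 − 1² = 148, 149 − 2² = 145, 149 − 3² = 140, 149 − 4² = 133, 149 − 5² = 124, 149 − 6² = 113, 149 − 7² = 100 = 10² ⇒ 149 = 7² + 10².
  Combine using the Brahmagupta–Fibonacci identity (a² + b²)(c² + d²) = (ac − bd)² + (ad + bc)² = (ac + bd)² + (ad − bc)²:
  73 · 149 = 10877: from (3² + 8²)(7² + 10²), take (3·7 − 8·10, 3·10 + 8·7) = (21 − 80, 30 + 56) = (-59, 86); dropping signs (only squares matter) gives (59, 86); check 59² + 86² = 3481 + 7396 = 10877 ✓.
  Scale by k = 4: (4·59, 4·86) = (236, 344).
Step 4: Order so x ≤ y and verify: 236² + 344² = 55696 + 118336 = 174032 = n. ✓

n = 174032 = 236² + 344² (one valid representation with x ≤ y).


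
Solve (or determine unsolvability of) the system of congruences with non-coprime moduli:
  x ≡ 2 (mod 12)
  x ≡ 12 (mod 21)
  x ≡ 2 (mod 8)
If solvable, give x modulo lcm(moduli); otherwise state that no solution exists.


Moduli 12, 21, 8 are not pairwise coprime, so CRT works modulo lcm(m_i) when all pairwise compatibility conditions hold.
Pairwise compatibility: gcd(m_i, m_j) must divide a_i - a_j for every pair.
Merge one congruence at a time:
  Start: x ≡ 2 (mod 12).
  Combine with x ≡ 12 (mod 21): gcd(12, 21) = 3, and 12 - 2 = 10 is NOT divisible by 3.
    ⇒ system is inconsistent (no integer solution).

No solution (the system is inconsistent).


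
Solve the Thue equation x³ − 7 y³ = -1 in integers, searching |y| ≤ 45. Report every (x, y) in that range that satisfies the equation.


The equation is x³ - 7y³ = -1. For fixed y, x³ = 7·y³ − 1, so a solution requires the RHS to be a perfect cube.
Strategy: iterate y from -45 to 45, compute RHS = 7·y³ − 1, and check whether it is a (positive or negative) perfect cube.
Check small values of y:
  y = 0: RHS = -1 = (-1)³ ⇒ x = -1 works.
  y = 1: RHS = 6 is not a perfect cube.
  y = -1: RHS = -8 = (-2)³ ⇒ x = -2 works.
  y = 2: RHS = 55 is not a perfect cube.
  y = -2: RHS = -57 is not a perfect cube.
  y = 3: RHS = 188 is not a perfect cube.
  y = -3: RHS = -190 is not a perfect cube.
Continuing the search up to |y| = 45 finds no further solutions beyond those listed.
Collected solutions: (-1, 0), (-2, -1).

Solutions (with |y| ≤ 45): (-1, 0), (-2, -1).


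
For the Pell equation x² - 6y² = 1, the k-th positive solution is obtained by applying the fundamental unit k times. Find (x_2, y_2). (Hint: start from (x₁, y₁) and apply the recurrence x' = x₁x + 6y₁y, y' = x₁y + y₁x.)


Step 1: Find the fundamental solution (x₁, y₁) of x² - 6y² = 1.
  Expand √6 as a continued fraction. a₀ = ⌊√6⌋ = 2; iterate m_{k+1} = d_k·a_k − m_k, d_{k+1} = (6 − m_{k+1}²)/d_k, a_{k+1} = ⌊(a₀ + m_{k+1})/d_{k+1}⌋ (starting m₀ = 0, d₀ = 1), with convergents p_k = a_k·p_{k-1} + p_{k-2}, q_k = a_k·q_{k-1} + q_{k-2} (p₋₁ = 1, q₋₁ = 0):
  k = 0: a₀ = 2; p₀/q₀ = 2/1; p₀² − 6·q₀² = 4 − 6 = -2.
  k = 1: m = 2, d = 2, a = ⌊(2 + 2)/2⌋ = 2; p/q = (2·2 + 1)/(2·1 + 0) = 5/2; p² − 6·q² = 25 − 24 = 1.
  The first convergent with p² − 6·q² = 1 gives the fundamental solution (x₁, y₁) = (5, 2).
Step 2: Apply the recurrence (x_{n+1}, y_{n+1}) = (x₁x_n + 6y₁y_n, x₁y_n + y₁x_n) repeatedly.
  From (x_1, y_1) = (5, 2): x_2 = 5·5 + 6·2·2 = 49; y_2 = 5·2 + 2·5 = 20.
Step 3: Verify x_2² - 6·y_2² = 2401 - 2400 = 1 (should be 1). ✓

(x_1, y_1) = (5, 2); (x_2, y_2) = (49, 20).


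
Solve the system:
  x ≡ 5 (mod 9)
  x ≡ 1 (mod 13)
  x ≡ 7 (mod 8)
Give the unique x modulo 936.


Moduli 9, 13, 8 are pairwise coprime; by CRT there is a unique solution modulo M = 9 · 13 · 8 = 936.
Solve pairwise, accumulating the modulus:
  Start with x ≡ 5 (mod 9).
  Combine with x ≡ 1 (mod 13): since gcd(9, 13) = 1, we get a unique residue mod 117.
    Write x = 5 + 9·t and substitute into x ≡ 1 (mod 13): 9·t ≡ 1 − 5 = -4 (mod 13).
    Reduce coefficients mod 13: 9·t ≡ 9 (mod 13).
    The inverse of 9 mod 13 is 3 (since 9·3 = 27 = 2·13 + 1), so t ≡ 3·9 = 27 ≡ 1 (mod 13).
    Then x = 5 + 9·1 = 14, valid modulo lcm(9, 13) = 117: x ≡ 14 (mod 117).
  Combine with x ≡ 7 (mod 8): since gcd(117, 8) = 1, we get a unique residue mod 936.
    Write x = 14 + 117·t and substitute into x ≡ 7 (mod 8): 117·t ≡ 7 − 14 = -7 (mod 8).
    Reduce coefficients mod 8: 5·t ≡ 1 (mod 8).
    The inverse of 5 mod 8 is 5 (since 5·5 = 25 = 3·8 + 1), so t ≡ 5·1 = 5 ≡ 5 (mod 8).
    Then x = 14 + 117·5 = 599, valid modulo lcm(117, 8) = 936: x ≡ 599 (mod 936).
Verify: 599 mod 9 = 5 ✓, 599 mod 13 = 1 ✓, 599 mod 8 = 7 ✓.

x ≡ 599 (mod 936).


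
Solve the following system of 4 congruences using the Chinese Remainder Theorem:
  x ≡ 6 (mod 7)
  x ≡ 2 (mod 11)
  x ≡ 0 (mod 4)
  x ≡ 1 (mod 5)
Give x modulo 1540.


Product of moduli M = 7 · 11 · 4 · 5 = 1540.
Merge one congruence at a time:
  Start: x ≡ 6 (mod 7).
  Combine with x ≡ 2 (mod 11); new modulus lcm = 77.
    Write x = 6 + 7·t and substitute into x ≡ 2 (mod 11): 7·t ≡ 2 − 6 = -4 (mod 11).
    Reduce coefficients mod 11: 7·t ≡ 7 (mod 11).
    The inverse of 7 mod 11 is 8 (since 7·8 = 56 = 5·11 + 1), so t ≡ 8·7 = 56 ≡ 1 (mod 11).
    Then x = 6 + 7·1 = 13, valid modulo lcm(7, 11) = 77: x ≡ 13 (mod 77).
  Combine with x ≡ 0 (mod 4); new modulus lcm = 308.
    Write x = 13 + 77·t and substitute into x ≡ 0 (mod 4): 77·t ≡ 0 − 13 = -13 (mod 4).
    Reduce coefficients mod 4: 1·t ≡ 3 (mod 4).
    So t ≡ 3 (mod 4).
    Then x = 13 + 77·3 = 244, valid modulo lcm(77, 4) = 308: x ≡ 244 (mod 308).
  Combine with x ≡ 1 (mod 5); new modulus lcm = 1540.
    Write x = 244 + 308·t and substitute into x ≡ 1 (mod 5): 308·t ≡ 1 − 244 = -243 (mod 5).
    Reduce coefficients mod 5: 3·t ≡ 2 (mod 5).
    The inverse of 3 mod 5 is 2 (since 3·2 = 6 = 1·5 + 1), so t ≡ 2·2 = 4 ≡ 4 (mod 5).
    Then x = 244 + 308·4 = 1476, valid modulo lcm(308, 5) = 1540: x ≡ 1476 (mod 1540).
Verify against each original: 1476 mod 7 = 6, 1476 mod 11 = 2, 1476 mod 4 = 0, 1476 mod 5 = 1.

x ≡ 1476 (mod 1540).


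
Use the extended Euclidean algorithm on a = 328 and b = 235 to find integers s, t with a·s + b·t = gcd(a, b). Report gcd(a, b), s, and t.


Euclidean algorithm on (328, 235) — divide until remainder is 0:
  328 = 1 · 235 + 93
  235 = 2 · 93 + 49
  93 = 1 · 49 + 44
  49 = 1 · 44 + 5
  44 = 8 · 5 + 4
  5 = 1 · 4 + 1
  4 = 4 · 1 + 0
gcd(328, 235) = 1.
Track Bezout coefficients alongside the remainders: start with r₀ = 328 = a·1 + b·0 (s = 1, t = 0) and r₁ = 235 = a·0 + b·1 (s = 0, t = 1); each new remainder r_{k+1} = r_{k-1} − q_k·r_k inherits s_{k+1} = s_{k-1} − q_k·s_k, t_{k+1} = t_{k-1} − q_k·t_k, so r_k = a·s_k + b·t_k at every step:
  q = 1: r = 93, s = 1 − 1·0 = 1, t = 0 − 1·1 = -1  (check: 328·1 + 235·(-1) = 93)
  q = 2: r = 49, s = 0 − 2·1 = -2, t = 1 − 2·(-1) = 3  (check: 328·(-2) + 235·3 = 49)
  q = 1: r = 44, s = 1 − 1·(-2) = 3, t = -1 − 1·3 = -4  (check: 328·3 + 235·(-4) = 44)
  q = 1: r = 5, s = -2 − 1·3 = -5, t = 3 − 1·(-4) = 7  (check: 328·(-5) + 235·7 = 5)
  q = 8: r = 4, s = 3 − 8·(-5) = 43, t = -4 − 8·7 = -60  (check: 328·43 + 235·(-60) = 4)
  q = 1: r = 1, s = -5 − 1·43 = -48, t = 7 − 1·(-60) = 67  (check: 328·(-48) + 235·67 = 1)
The row with r = 1 (the gcd) gives the Bezout coefficients s = -48, t = 67.
Result: 328 · (-48) + 235 · (67) = 1.

gcd(328, 235) = 1; s = -48, t = 67 (check: 328·(-48) + 235·67 = 1).


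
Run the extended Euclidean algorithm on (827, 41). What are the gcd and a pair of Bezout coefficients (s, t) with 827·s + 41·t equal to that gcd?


Euclidean algorithm on (827, 41) — divide until remainder is 0:
  827 = 20 · 41 + 7
  41 = 5 · 7 + 6
  7 = 1 · 6 + 1
  6 = 6 · 1 + 0
gcd(827, 41) = 1.
Track Bezout coefficients alongside the remainders: start with r₀ = 827 = a·1 + b·0 (s = 1, t = 0) and r₁ = 41 = a·0 + b·1 (s = 0, t = 1); each new remainder r_{k+1} = r_{k-1} − q_k·r_k inherits s_{k+1} = s_{k-1} − q_k·s_k, t_{k+1} = t_{k-1} − q_k·t_k, so r_k = a·s_k + b·t_k at every step:
  q = 20: r = 7, s = 1 − 20·0 = 1, t = 0 − 20·1 = -20  (check: 827·1 + 41·(-20) = 7)
  q = 5: r = 6, s = 0 − 5·1 = -5, t = 1 − 5·(-20) = 101  (check: 827·(-5) + 41·101 = 6)
  q = 1: r = 1, s = 1 − 1·(-5) = 6, t = -20 − 1·101 = -121  (check: 827·6 + 41·(-121) = 1)
The row with r = 1 (the gcd) gives the Bezout coefficients s = 6, t = -121.
Result: 827 · (6) + 41 · (-121) = 1.

gcd(827, 41) = 1; s = 6, t = -121 (check: 827·6 + 41·(-121) = 1).


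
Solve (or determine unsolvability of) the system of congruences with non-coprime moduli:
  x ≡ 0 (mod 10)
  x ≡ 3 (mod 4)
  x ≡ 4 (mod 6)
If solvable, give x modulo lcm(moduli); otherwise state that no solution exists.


Moduli 10, 4, 6 are not pairwise coprime, so CRT works modulo lcm(m_i) when all pairwise compatibility conditions hold.
Pairwise compatibility: gcd(m_i, m_j) must divide a_i - a_j for every pair.
Merge one congruence at a time:
  Start: x ≡ 0 (mod 10).
  Combine with x ≡ 3 (mod 4): gcd(10, 4) = 2, and 3 - 0 = 3 is NOT divisible by 2.
    ⇒ system is inconsistent (no integer solution).

No solution (the system is inconsistent).


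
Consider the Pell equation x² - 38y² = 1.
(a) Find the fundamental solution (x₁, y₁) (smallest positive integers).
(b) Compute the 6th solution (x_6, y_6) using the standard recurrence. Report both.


Step 1: Find the fundamental solution (x₁, y₁) of x² - 38y² = 1.
  Expand √38 as a continued fraction. a₀ = ⌊√38⌋ = 6; iterate m_{k+1} = d_k·a_k − m_k, d_{k+1} = (38 − m_{k+1}²)/d_k, a_{k+1} = ⌊(a₀ + m_{k+1})/d_{k+1}⌋ (starting m₀ = 0, d₀ = 1), with convergents p_k = a_k·p_{k-1} + p_{k-2}, q_k = a_k·q_{k-1} + q_{k-2} (p₋₁ = 1, q₋₁ = 0):
  k = 0: a₀ = 6; p₀/q₀ = 6/1; p₀² − 38·q₀² = 36 − 38 = -2.
  k = 1: m = 6, d = 2, a = ⌊(6 + 6)/2⌋ = 6; p/q = (6·6 + 1)/(6·1 + 0) = 37/6; p² − 38·q² = 1369 − 1368 = 1.
  The first convergent with p² − 38·q² = 1 gives the fundamental solution (x₁, y₁) = (37, 6).
Step 2: Apply the recurrence (x_{n+1}, y_{n+1}) = (x₁x_n + 38y₁y_n, x₁y_n + y₁x_n) repeatedly.
  From (x_1, y_1) = (37, 6): x_2 = 37·37 + 38·6·6 = 2737; y_2 = 37·6 + 6·37 = 444.
  From (x_2, y_2) = (2737, 444): x_3 = 37·2737 + 38·6·444 = 202501; y_3 = 37·444 + 6·2737 = 32850.
  From (x_3, y_3) = (202501, 32850): x_4 = 37·202501 + 38·6·32850 = 14982337; y_4 = 37·32850 + 6·202501 = 2430456.
  From (x_4, y_4) = (14982337, 2430456): x_5 = 37·14982337 + 38·6·2430456 = 1108490437; y_5 = 37·2430456 + 6·14982337 = 179820894.
  From (x_5, y_5) = (1108490437, 179820894): x_6 = 37·1108490437 + 38·6·179820894 = 82013310001; y_6 = 37·179820894 + 6·1108490437 = 13304315700.
Step 3: Verify x_6² - 38·y_6² = 6726183017320126620001 - 6726183017320126620000 = 1 (should be 1). ✓

(x_1, y_1) = (37, 6); (x_6, y_6) = (82013310001, 13304315700).


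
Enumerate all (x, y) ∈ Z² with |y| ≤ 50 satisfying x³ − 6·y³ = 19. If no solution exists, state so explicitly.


The equation is x³ - 6y³ = 19. For fixed y, x³ = 6·y³ + 19, so a solution requires the RHS to be a perfect cube.
Strategy: iterate y from -50 to 50, compute RHS = 6·y³ + 19, and check whether it is a (positive or negative) perfect cube.
Check small values of y:
  y = 0: RHS = 19 is not a perfect cube.
  y = 1: RHS = 25 is not a perfect cube.
  y = -1: RHS = 13 is not a perfect cube.
  y = 2: RHS = 67 is not a perfect cube.
  y = -2: RHS = -29 is not a perfect cube.
  y = 3: RHS = 181 is not a perfect cube.
  y = -3: RHS = -143 is not a perfect cube.
Continuing the search up to |y| = 50 finds no solutions either.
No (x, y) in the scanned range satisfies the equation.

No integer solutions with |y| ≤ 50.


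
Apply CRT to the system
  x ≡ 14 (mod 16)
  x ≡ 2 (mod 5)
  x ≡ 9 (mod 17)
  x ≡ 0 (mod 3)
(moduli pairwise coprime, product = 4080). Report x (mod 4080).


Product of moduli M = 16 · 5 · 17 · 3 = 4080.
Merge one congruence at a time:
  Start: x ≡ 14 (mod 16).
  Combine with x ≡ 2 (mod 5); new modulus lcm = 80.
    Write x = 14 + 16·t and substitute into x ≡ 2 (mod 5): 16·t ≡ 2 − 14 = -12 (mod 5).
    Reduce coefficients mod 5: 1·t ≡ 3 (mod 5).
    So t ≡ 3 (mod 5).
    Then x = 14 + 16·3 = 62, valid modulo lcm(16, 5) = 80: x ≡ 62 (mod 80).
  Combine with x ≡ 9 (mod 17); new modulus lcm = 1360.
    Write x = 62 + 80·t and substitute into x ≡ 9 (mod 17): 80·t ≡ 9 − 62 = -53 (mod 17).
    Reduce coefficients mod 17: 12·t ≡ 15 (mod 17).
    The inverse of 12 mod 17 is 10 (since 12·10 = 120 = 7·17 + 1), so t ≡ 10·15 = 150 ≡ 14 (mod 17).
    Then x = 62 + 80·14 = 1182, valid modulo lcm(80, 17) = 1360: x ≡ 1182 (mod 1360).
  Combine with x ≡ 0 (mod 3); new modulus lcm = 4080.
    Write x = 1182 + 1360·t and substitute into x ≡ 0 (mod 3): 1360·t ≡ 0 − 1182 = -1182 (mod 3).
    Reduce coefficients mod 3: 1·t ≡ 0 (mod 3).
    So t ≡ 0 (mod 3).
    Then x = 1182 + 1360·0 = 1182, valid modulo lcm(1360, 3) = 4080: x ≡ 1182 (mod 4080).
Verify against each original: 1182 mod 16 = 14, 1182 mod 5 = 2, 1182 mod 17 = 9, 1182 mod 3 = 0.

x ≡ 1182 (mod 4080).


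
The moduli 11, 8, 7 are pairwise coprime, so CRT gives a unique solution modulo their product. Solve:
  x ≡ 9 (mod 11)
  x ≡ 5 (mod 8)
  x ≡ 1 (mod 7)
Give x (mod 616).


Moduli 11, 8, 7 are pairwise coprime; by CRT there is a unique solution modulo M = 11 · 8 · 7 = 616.
Solve pairwise, accumulating the modulus:
  Start with x ≡ 9 (mod 11).
  Combine with x ≡ 5 (mod 8): since gcd(11, 8) = 1, we get a unique residue mod 88.
    Write x = 9 + 11·t and substitute into x ≡ 5 (mod 8): 11·t ≡ 5 − 9 = -4 (mod 8).
    Reduce coefficients mod 8: 3·t ≡ 4 (mod 8).
    The inverse of 3 mod 8 is 3 (since 3·3 = 9 = 1·8 + 1), so t ≡ 3·4 = 12 ≡ 4 (mod 8).
    Then x = 9 + 11·4 = 53, valid modulo lcm(11, 8) = 88: x ≡ 53 (mod 88).
  Combine with x ≡ 1 (mod 7): since gcd(88, 7) = 1, we get a unique residue mod 616.
    Write x = 53 + 88·t and substitute into x ≡ 1 (mod 7): 88·t ≡ 1 − 53 = -52 (mod 7).
    Reduce coefficients mod 7: 4·t ≡ 4 (mod 7).
    The inverse of 4 mod 7 is 2 (since 4·2 = 8 = 1·7 + 1), so t ≡ 2·4 = 8 ≡ 1 (mod 7).
    Then x = 53 + 88·1 = 141, valid modulo lcm(88, 7) = 616: x ≡ 141 (mod 616).
Verify: 141 mod 11 = 9 ✓, 141 mod 8 = 5 ✓, 141 mod 7 = 1 ✓.

x ≡ 141 (mod 616).


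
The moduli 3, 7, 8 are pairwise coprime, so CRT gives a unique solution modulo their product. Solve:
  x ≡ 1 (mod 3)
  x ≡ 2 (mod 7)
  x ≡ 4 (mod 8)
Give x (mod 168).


Moduli 3, 7, 8 are pairwise coprime; by CRT there is a unique solution modulo M = 3 · 7 · 8 = 168.
Solve pairwise, accumulating the modulus:
  Start with x ≡ 1 (mod 3).
  Combine with x ≡ 2 (mod 7): since gcd(3, 7) = 1, we get a unique residue mod 21.
    Write x = 1 + 3·t and substitute into x ≡ 2 (mod 7): 3·t ≡ 2 − 1 = 1 (mod 7).
    The inverse of 3 mod 7 is 5 (since 3·5 = 15 = 2·7 + 1), so t ≡ 5·1 = 5 ≡ 5 (mod 7).
    Then x = 1 + 3·5 = 16, valid modulo lcm(3, 7) = 21: x ≡ 16 (mod 21).
  Combine with x ≡ 4 (mod 8): since gcd(21, 8) = 1, we get a unique residue mod 168.
    Write x = 16 + 21·t and substitute into x ≡ 4 (mod 8): 21·t ≡ 4 − 16 = -12 (mod 8).
    Reduce coefficients mod 8: 5·t ≡ 4 (mod 8).
    The inverse of 5 mod 8 is 5 (since 5·5 = 25 = 3·8 + 1), so t ≡ 5·4 = 20 ≡ 4 (mod 8).
    Then x = 16 + 21·4 = 100, valid modulo lcm(21, 8) = 168: x ≡ 100 (mod 168).
Verify: 100 mod 3 = 1 ✓, 100 mod 7 = 2 ✓, 100 mod 8 = 4 ✓.

x ≡ 100 (mod 168).


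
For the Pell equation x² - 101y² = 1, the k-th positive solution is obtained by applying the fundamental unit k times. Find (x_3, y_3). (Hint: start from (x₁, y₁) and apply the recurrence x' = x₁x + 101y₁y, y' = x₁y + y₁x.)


Step 1: Find the fundamental solution (x₁, y₁) of x² - 101y² = 1.
  Expand √101 as a continued fraction. a₀ = ⌊√101⌋ = 10; iterate m_{k+1} = d_k·a_k − m_k, d_{k+1} = (101 − m_{k+1}²)/d_k, a_{k+1} = ⌊(a₀ + m_{k+1})/d_{k+1}⌋ (starting m₀ = 0, d₀ = 1), with convergents p_k = a_k·p_{k-1} + p_{k-2}, q_k = a_k·q_{k-1} + q_{k-2} (p₋₁ = 1, q₋₁ = 0):
  k = 0: a₀ = 10; p₀/q₀ = 10/1; p₀² − 101·q₀² = 100 − 101 = -1.
  k = 1: m = 10, d = 1, a = ⌊(10 + 10)/1⌋ = 20; p/q = (20·10 + 1)/(20·1 + 0) = 201/20; p² − 101·q² = 40401 − 40400 = 1.
  The first convergent with p² − 101·q² = 1 gives the fundamental solution (x₁, y₁) = (201, 20).
Step 2: Apply the recurrence (x_{n+1}, y_{n+1}) = (x₁x_n + 101y₁y_n, x₁y_n + y₁x_n) repeatedly.
  From (x_1, y_1) = (201, 20): x_2 = 201·201 + 101·20·20 = 80801; y_2 = 201·20 + 20·201 = 8040.
  From (x_2, y_2) = (80801, 8040): x_3 = 201·80801 + 101·20·8040 = 32481801; y_3 = 201·8040 + 20·80801 = 3232060.
Step 3: Verify x_3² - 101·y_3² = 1055067396203601 - 1055067396203600 = 1 (should be 1). ✓

(x_1, y_1) = (201, 20); (x_3, y_3) = (32481801, 3232060).


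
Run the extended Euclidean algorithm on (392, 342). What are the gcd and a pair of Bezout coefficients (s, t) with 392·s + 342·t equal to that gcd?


Euclidean algorithm on (392, 342) — divide until remainder is 0:
  392 = 1 · 342 + 50
  342 = 6 · 50 + 42
  50 = 1 · 42 + 8
  42 = 5 · 8 + 2
  8 = 4 · 2 + 0
gcd(392, 342) = 2.
Track Bezout coefficients alongside the remainders: start with r₀ = 392 = a·1 + b·0 (s = 1, t = 0) and r₁ = 342 = a·0 + b·1 (s = 0, t = 1); each new remainder r_{k+1} = r_{k-1} − q_k·r_k inherits s_{k+1} = s_{k-1} − q_k·s_k, t_{k+1} = t_{k-1} − q_k·t_k, so r_k = a·s_k + b·t_k at every step:
  q = 1: r = 50, s = 1 − 1·0 = 1, t = 0 − 1·1 = -1  (check: 392·1 + 342·(-1) = 50)
  q = 6: r = 42, s = 0 − 6·1 = -6, t = 1 − 6·(-1) = 7  (check: 392·(-6) + 342·7 = 42)
  q = 1: r = 8, s = 1 − 1·(-6) = 7, t = -1 − 1·7 = -8  (check: 392·7 + 342·(-8) = 8)
  q = 5: r = 2, s = -6 − 5·7 = -41, t = 7 − 5·(-8) = 47  (check: 392·(-41) + 342·47 = 2)
The row with r = 2 (the gcd) gives the Bezout coefficients s = -41, t = 47.
Result: 392 · (-41) + 342 · (47) = 2.

gcd(392, 342) = 2; s = -41, t = 47 (check: 392·(-41) + 342·47 = 2).


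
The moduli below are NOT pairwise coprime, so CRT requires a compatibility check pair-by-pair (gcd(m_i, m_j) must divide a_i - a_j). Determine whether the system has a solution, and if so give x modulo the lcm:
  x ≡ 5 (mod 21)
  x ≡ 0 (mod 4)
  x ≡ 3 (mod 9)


Moduli 21, 4, 9 are not pairwise coprime, so CRT works modulo lcm(m_i) when all pairwise compatibility conditions hold.
Pairwise compatibility: gcd(m_i, m_j) must divide a_i - a_j for every pair.
Merge one congruence at a time:
  Start: x ≡ 5 (mod 21).
  Combine with x ≡ 0 (mod 4): gcd(21, 4) = 1; 0 - 5 = -5, which IS divisible by 1, so compatible.
    Write x = 5 + 21·t and substitute into x ≡ 0 (mod 4): 21·t ≡ 0 − 5 = -5 (mod 4).
    Reduce coefficients mod 4: 1·t ≡ 3 (mod 4).
    So t ≡ 3 (mod 4).
    Then x = 5 + 21·3 = 68, valid modulo lcm(21, 4) = 84: x ≡ 68 (mod 84).
  Combine with x ≡ 3 (mod 9): gcd(84, 9) = 3, and 3 - 68 = -65 is NOT divisible by 3.
    ⇒ system is inconsistent (no integer solution).

No solution (the system is inconsistent).


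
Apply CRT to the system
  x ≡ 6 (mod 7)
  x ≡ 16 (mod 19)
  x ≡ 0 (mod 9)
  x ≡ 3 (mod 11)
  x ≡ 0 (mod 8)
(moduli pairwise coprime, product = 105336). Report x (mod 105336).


Product of moduli M = 7 · 19 · 9 · 11 · 8 = 105336.
Merge one congruence at a time:
  Start: x ≡ 6 (mod 7).
  Combine with x ≡ 16 (mod 19); new modulus lcm = 133.
    Write x = 6 + 7·t and substitute into x ≡ 16 (mod 19): 7·t ≡ 16 − 6 = 10 (mod 19).
    The inverse of 7 mod 19 is 11 (since 7·11 = 77 = 4·19 + 1), so t ≡ 11·10 = 110 ≡ 15 (mod 19).
    Then x = 6 + 7·15 = 111, valid modulo lcm(7, 19) = 133: x ≡ 111 (mod 133).
  Combine with x ≡ 0 (mod 9); new modulus lcm = 1197.
    Write x = 111 + 133·t and substitute into x ≡ 0 (mod 9): 133·t ≡ 0 − 111 = -111 (mod 9).
    Reduce coefficients mod 9: 7·t ≡ 6 (mod 9).
    The inverse of 7 mod 9 is 4 (since 7·4 = 28 = 3·9 + 1), so t ≡ 4·6 = 24 ≡ 6 (mod 9).
    Then x = 111 + 133·6 = 909, valid modulo lcm(133, 9) = 1197: x ≡ 909 (mod 1197).
  Combine with x ≡ 3 (mod 11); new modulus lcm = 13167.
    Write x = 909 + 1197·t and substitute into x ≡ 3 (mod 11): 1197·t ≡ 3 − 909 = -906 (mod 11).
    Reduce coefficients mod 11: 9·t ≡ 7 (mod 11).
    The inverse of 9 mod 11 is 5 (since 9·5 = 45 = 4·11 + 1), so t ≡ 5·7 = 35 ≡ 2 (mod 11).
    Then x = 909 + 1197·2 = 3303, valid modulo lcm(1197, 11) = 13167: x ≡ 3303 (mod 13167).
  Combine with x ≡ 0 (mod 8); new modulus lcm = 105336.
    Write x = 3303 + 13167·t and substitute into x ≡ 0 (mod 8): 13167·t ≡ 0 − 3303 = -3303 (mod 8).
    Reduce coefficients mod 8: 7·t ≡ 1 (mod 8).
    The inverse of 7 mod 8 is 7 (since 7·7 = 49 = 6·8 + 1), so t ≡ 7·1 = 7 ≡ 7 (mod 8).
    Then x = 3303 + 13167·7 = 95472, valid modulo lcm(13167, 8) = 105336: x ≡ 95472 (mod 105336).
Verify against each original: 95472 mod 7 = 6, 95472 mod 19 = 16, 95472 mod 9 = 0, 95472 mod 11 = 3, 95472 mod 8 = 0.

x ≡ 95472 (mod 105336).


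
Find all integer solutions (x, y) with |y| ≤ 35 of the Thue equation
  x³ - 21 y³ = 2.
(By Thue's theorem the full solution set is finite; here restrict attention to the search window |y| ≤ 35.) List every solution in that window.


The equation is x³ - 21y³ = 2. For fixed y, x³ = 21·y³ + 2, so a solution requires the RHS to be a perfect cube.
Strategy: iterate y from -35 to 35, compute RHS = 21·y³ + 2, and check whether it is a (positive or negative) perfect cube.
Check small values of y:
  y = 0: RHS = 2 is not a perfect cube.
  y = 1: RHS = 23 is not a perfect cube.
  y = -1: RHS = -19 is not a perfect cube.
  y = 2: RHS = 170 is not a perfect cube.
  y = -2: RHS = -166 is not a perfect cube.
  y = 3: RHS = 569 is not a perfect cube.
  y = -3: RHS = -565 is not a perfect cube.
Continuing the search up to |y| = 35 finds no solutions either.
No (x, y) in the scanned range satisfies the equation.

No integer solutions with |y| ≤ 35.


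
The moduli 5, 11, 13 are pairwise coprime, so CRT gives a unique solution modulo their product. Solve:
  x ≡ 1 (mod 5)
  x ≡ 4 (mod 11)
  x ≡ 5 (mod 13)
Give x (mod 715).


Moduli 5, 11, 13 are pairwise coprime; by CRT there is a unique solution modulo M = 5 · 11 · 13 = 715.
Solve pairwise, accumulating the modulus:
  Start with x ≡ 1 (mod 5).
  Combine with x ≡ 4 (mod 11): since gcd(5, 11) = 1, we get a unique residue mod 55.
    Write x = 1 + 5·t and substitute into x ≡ 4 (mod 11): 5·t ≡ 4 − 1 = 3 (mod 11).
    The inverse of 5 mod 11 is 9 (since 5·9 = 45 = 4·11 + 1), so t ≡ 9·3 = 27 ≡ 5 (mod 11).
    Then x = 1 + 5·5 = 26, valid modulo lcm(5, 11) = 55: x ≡ 26 (mod 55).
  Combine with x ≡ 5 (mod 13): since gcd(55, 13) = 1, we get a unique residue mod 715.
    Write x = 26 + 55·t and substitute into x ≡ 5 (mod 13): 55·t ≡ 5 − 26 = -21 (mod 13).
    Reduce coefficients mod 13: 3·t ≡ 5 (mod 13).
    The inverse of 3 mod 13 is 9 (since 3·9 = 27 = 2·13 + 1), so t ≡ 9·5 = 45 ≡ 6 (mod 13).
    Then x = 26 + 55·6 = 356, valid modulo lcm(55, 13) = 715: x ≡ 356 (mod 715).
Verify: 356 mod 5 = 1 ✓, 356 mod 11 = 4 ✓, 356 mod 13 = 5 ✓.

x ≡ 356 (mod 715).


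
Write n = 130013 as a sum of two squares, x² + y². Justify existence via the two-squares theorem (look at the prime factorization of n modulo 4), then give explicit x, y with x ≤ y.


Step 1: Factor n = 130013 = 13 · 73 · 137.
Step 2: Check the mod-4 condition on each prime factor: 13 ≡ 1 (mod 4), exponent 1; 73 ≡ 1 (mod 4), exponent 1; 137 ≡ 1 (mod 4), exponent 1.
All primes ≡ 3 (mod 4) appear to even exponent (or don't appear), so by the two-squares theorem n IS expressible as a sum of two squares.
Step 3: Build a representation. Here n = 13 · 73 · 137 is a product of primes ≡ 1 (mod 4). Each prime p ≡ 1 (mod 4) is itself a sum of two squares; find a² by testing p − a² for a perfect square:
  13: 13 − 1² = 12, 13 − 2² = 9 = 3² ⇒ 13 = 2² + 3².
  73: 73 − 1² = 72, 73 − 2² = 69, 73 − 3² = 64 = 8² ⇒ 73 = 3² + 8².
  137: 137 − 1² = 136, 137 − 2² = 133, 137 − 3² = 128, 137 − 4² = 121 = 11² ⇒ 137 = 4² + 11².
  Combine using the Brahmagupta–Fibonacci identity (a² + b²)(c² + d²) = (ac − bd)² + (ad + bc)² = (ac + bd)² + (ad − bc)²:
  13 · 73 = 949: from (2² + 3²)(3² + 8²), take (2·3 − 3·8, 2·8 + 3·3) = (6 − 24, 16 + 9) = (-18, 25); dropping signs (only squares matter) gives (18, 25); check 18² + 25² = 324 + 625 = 949 ✓.
  949 · 137 = 130013: from (18² + 25²)(4² + 11²), take (18·4 − 25·11, 18·11 + 25·4) = (72 − 275, 198 + 100) = (-203, 298); dropping signs (only squares matter) gives (203, 298); check 203² + 298² = 41209 + 88804 = 130013 ✓.
Step 4: Order so x ≤ y and verify: 203² + 298² = 41209 + 88804 = 130013 = n. ✓

n = 130013 = 203² + 298² (one valid representation with x ≤ y).


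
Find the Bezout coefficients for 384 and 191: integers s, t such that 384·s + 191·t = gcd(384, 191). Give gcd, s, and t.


Euclidean algorithm on (384, 191) — divide until remainder is 0:
  384 = 2 · 191 + 2
  191 = 95 · 2 + 1
  2 = 2 · 1 + 0
gcd(384, 191) = 1.
Track Bezout coefficients alongside the remainders: start with r₀ = 384 = a·1 + b·0 (s = 1, t = 0) and r₁ = 191 = a·0 + b·1 (s = 0, t = 1); each new remainder r_{k+1} = r_{k-1} − q_k·r_k inherits s_{k+1} = s_{k-1} − q_k·s_k, t_{k+1} = t_{k-1} − q_k·t_k, so r_k = a·s_k + b·t_k at every step:
  q = 2: r = 2, s = 1 − 2·0 = 1, t = 0 − 2·1 = -2  (check: 384·1 + 191·(-2) = 2)
  q = 95: r = 1, s = 0 − 95·1 = -95, t = 1 − 95·(-2) = 191  (check: 384·(-95) + 191·191 = 1)
The row with r = 1 (the gcd) gives the Bezout coefficients s = -95, t = 191.
Result: 384 · (-95) + 191 · (191) = 1.

gcd(384, 191) = 1; s = -95, t = 191 (check: 384·(-95) + 191·191 = 1).


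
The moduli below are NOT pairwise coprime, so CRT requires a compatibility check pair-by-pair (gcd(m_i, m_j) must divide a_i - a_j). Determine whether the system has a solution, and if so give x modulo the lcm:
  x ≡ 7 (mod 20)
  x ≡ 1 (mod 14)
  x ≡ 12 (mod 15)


Moduli 20, 14, 15 are not pairwise coprime, so CRT works modulo lcm(m_i) when all pairwise compatibility conditions hold.
Pairwise compatibility: gcd(m_i, m_j) must divide a_i - a_j for every pair.
Merge one congruence at a time:
  Start: x ≡ 7 (mod 20).
  Combine with x ≡ 1 (mod 14): gcd(20, 14) = 2; 1 - 7 = -6, which IS divisible by 2, so compatible.
    Write x = 7 + 20·t and substitute into x ≡ 1 (mod 14): 20·t ≡ 1 − 7 = -6 (mod 14).
    Divide the congruence (and modulus) by g = 2: 10·t ≡ -3 (mod 7).
    Reduce coefficients mod 7: 3·t ≡ 4 (mod 7).
    The inverse of 3 mod 7 is 5 (since 3·5 = 15 = 2·7 + 1), so t ≡ 5·4 = 20 ≡ 6 (mod 7).
    Then x = 7 + 20·6 = 127, valid modulo lcm(20, 14) = 140: x ≡ 127 (mod 140).
  Combine with x ≡ 12 (mod 15): gcd(140, 15) = 5; 12 - 127 = -115, which IS divisible by 5, so compatible.
    Write x = 127 + 140·t and substitute into x ≡ 12 (mod 15): 140·t ≡ 12 − 127 = -115 (mod 15).
    Divide the congruence (and modulus) by g = 5: 28·t ≡ -23 (mod 3).
    Reduce coefficients mod 3: 1·t ≡ 1 (mod 3).
    So t ≡ 1 (mod 3).
    Then x = 127 + 140·1 = 267, valid modulo lcm(140, 15) = 420: x ≡ 267 (mod 420).
Verify: 267 mod 20 = 7, 267 mod 14 = 1, 267 mod 15 = 12.

x ≡ 267 (mod 420).


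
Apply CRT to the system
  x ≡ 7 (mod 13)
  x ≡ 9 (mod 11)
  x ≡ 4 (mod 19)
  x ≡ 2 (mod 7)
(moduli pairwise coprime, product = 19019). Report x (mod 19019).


Product of moduli M = 13 · 11 · 19 · 7 = 19019.
Merge one congruence at a time:
  Start: x ≡ 7 (mod 13).
  Combine with x ≡ 9 (mod 11); new modulus lcm = 143.
    Write x = 7 + 13·t and substitute into x ≡ 9 (mod 11): 13·t ≡ 9 − 7 = 2 (mod 11).
    Reduce coefficients mod 11: 2·t ≡ 2 (mod 11).
    The inverse of 2 mod 11 is 6 (since 2·6 = 12 = 1·11 + 1), so t ≡ 6·2 = 12 ≡ 1 (mod 11).
    Then x = 7 + 13·1 = 20, valid modulo lcm(13, 11) = 143: x ≡ 20 (mod 143).
  Combine with x ≡ 4 (mod 19); new modulus lcm = 2717.
    Write x = 20 + 143·t and substitute into x ≡ 4 (mod 19): 143·t ≡ 4 − 20 = -16 (mod 19).
    Reduce coefficients mod 19: 10·t ≡ 3 (mod 19).
    The inverse of 10 mod 19 is 2 (since 10·2 = 20 = 1·19 + 1), so t ≡ 2·3 = 6 ≡ 6 (mod 19).
    Then x = 20 + 143·6 = 878, valid modulo lcm(143, 19) = 2717: x ≡ 878 (mod 2717).
  Combine with x ≡ 2 (mod 7); new modulus lcm = 19019.
    Write x = 878 + 2717·t and substitute into x ≡ 2 (mod 7): 2717·t ≡ 2 − 878 = -876 (mod 7).
    Reduce coefficients mod 7: 1·t ≡ 6 (mod 7).
    So t ≡ 6 (mod 7).
    Then x = 878 + 2717·6 = 17180, valid modulo lcm(2717, 7) = 19019: x ≡ 17180 (mod 19019).
Verify against each original: 17180 mod 13 = 7, 17180 mod 11 = 9, 17180 mod 19 = 4, 17180 mod 7 = 2.

x ≡ 17180 (mod 19019).


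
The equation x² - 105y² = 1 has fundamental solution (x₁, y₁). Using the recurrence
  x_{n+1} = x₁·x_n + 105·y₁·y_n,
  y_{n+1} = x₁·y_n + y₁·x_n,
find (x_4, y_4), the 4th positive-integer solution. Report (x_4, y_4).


Step 1: Find the fundamental solution (x₁, y₁) of x² - 105y² = 1.
  Expand √105 as a continued fraction. a₀ = ⌊√105⌋ = 10; iterate m_{k+1} = d_k·a_k − m_k, d_{k+1} = (105 − m_{k+1}²)/d_k, a_{k+1} = ⌊(a₀ + m_{k+1})/d_{k+1}⌋ (starting m₀ = 0, d₀ = 1), with convergents p_k = a_k·p_{k-1} + p_{k-2}, q_k = a_k·q_{k-1} + q_{k-2} (p₋₁ = 1, q₋₁ = 0):
  k = 0: a₀ = 10; p₀/q₀ = 10/1; p₀² − 105·q₀² = 100 − 105 = -5.
  k = 1: m = 10, d = 5, a = ⌊(10 + 10)/5⌋ = 4; p/q = (4·10 + 1)/(4·1 + 0) = 41/4; p² − 105·q² = 1681 − 1680 = 1.
  The first convergent with p² − 105·q² = 1 gives the fundamental solution (x₁, y₁) = (41, 4).
Step 2: Apply the recurrence (x_{n+1}, y_{n+1}) = (x₁x_n + 105y₁y_n, x₁y_n + y₁x_n) repeatedly.
  From (x_1, y_1) = (41, 4): x_2 = 41·41 + 105·4·4 = 3361; y_2 = 41·4 + 4·41 = 328.
  From (x_2, y_2) = (3361, 328): x_3 = 41·3361 + 105·4·328 = 275561; y_3 = 41·328 + 4·3361 = 26892.
  From (x_3, y_3) = (275561, 26892): x_4 = 41·275561 + 105·4·26892 = 22592641; y_4 = 41·26892 + 4·275561 = 2204816.
Step 3: Verify x_4² - 105·y_4² = 510427427354881 - 510427427354880 = 1 (should be 1). ✓

(x_1, y_1) = (41, 4); (x_4, y_4) = (22592641, 2204816).


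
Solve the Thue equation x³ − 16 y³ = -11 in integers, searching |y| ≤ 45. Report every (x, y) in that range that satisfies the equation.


The equation is x³ - 16y³ = -11. For fixed y, x³ = 16·y³ − 11, so a solution requires the RHS to be a perfect cube.
Strategy: iterate y from -45 to 45, compute RHS = 16·y³ − 11, and check whether it is a (positive or negative) perfect cube.
Check small values of y:
  y = 0: RHS = -11 is not a perfect cube.
  y = 1: RHS = 5 is not a perfect cube.
  y = -1: RHS = -27 = (-3)³ ⇒ x = -3 works.
  y = 2: RHS = 117 is not a perfect cube.
  y = -2: RHS = -139 is not a perfect cube.
  y = 3: RHS = 421 is not a perfect cube.
  y = -3: RHS = -443 is not a perfect cube.
Continuing the search up to |y| = 45 finds no further solutions beyond those listed.
Collected solutions: (-3, -1).

Solutions (with |y| ≤ 45): (-3, -1).


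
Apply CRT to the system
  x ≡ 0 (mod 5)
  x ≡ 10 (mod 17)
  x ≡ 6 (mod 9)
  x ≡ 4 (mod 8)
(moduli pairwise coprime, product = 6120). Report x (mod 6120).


Product of moduli M = 5 · 17 · 9 · 8 = 6120.
Merge one congruence at a time:
  Start: x ≡ 0 (mod 5).
  Combine with x ≡ 10 (mod 17); new modulus lcm = 85.
    Write x = 0 + 5·t and substitute into x ≡ 10 (mod 17): 5·t ≡ 10 − 0 = 10 (mod 17).
    The inverse of 5 mod 17 is 7 (since 5·7 = 35 = 2·17 + 1), so t ≡ 7·10 = 70 ≡ 2 (mod 17).
    Then x = 0 + 5·2 = 10, valid modulo lcm(5, 17) = 85: x ≡ 10 (mod 85).
  Combine with x ≡ 6 (mod 9); new modulus lcm = 765.
    Write x = 10 + 85·t and substitute into x ≡ 6 (mod 9): 85·t ≡ 6 − 10 = -4 (mod 9).
    Reduce coefficients mod 9: 4·t ≡ 5 (mod 9).
    The inverse of 4 mod 9 is 7 (since 4·7 = 28 = 3·9 + 1), so t ≡ 7·5 = 35 ≡ 8 (mod 9).
    Then x = 10 + 85·8 = 690, valid modulo lcm(85, 9) = 765: x ≡ 690 (mod 765).
  Combine with x ≡ 4 (mod 8); new modulus lcm = 6120.
    Write x = 690 + 765·t and substitute into x ≡ 4 (mod 8): 765·t ≡ 4 − 690 = -686 (mod 8).
    Reduce coefficients mod 8: 5·t ≡ 2 (mod 8).
    The inverse of 5 mod 8 is 5 (since 5·5 = 25 = 3·8 + 1), so t ≡ 5·2 = 10 ≡ 2 (mod 8).
    Then x = 690 + 765·2 = 2220, valid modulo lcm(765, 8) = 6120: x ≡ 2220 (mod 6120).
Verify against each original: 2220 mod 5 = 0, 2220 mod 17 = 10, 2220 mod 9 = 6, 2220 mod 8 = 4.

x ≡ 2220 (mod 6120).


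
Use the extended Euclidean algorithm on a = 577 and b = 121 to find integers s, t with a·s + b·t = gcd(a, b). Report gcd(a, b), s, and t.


Euclidean algorithm on (577, 121) — divide until remainder is 0:
  577 = 4 · 121 + 93
  121 = 1 · 93 + 28
  93 = 3 · 28 + 9
  28 = 3 · 9 + 1
  9 = 9 · 1 + 0
gcd(577, 121) = 1.
Track Bezout coefficients alongside the remainders: start with r₀ = 577 = a·1 + b·0 (s = 1, t = 0) and r₁ = 121 = a·0 + b·1 (s = 0, t = 1); each new remainder r_{k+1} = r_{k-1} − q_k·r_k inherits s_{k+1} = s_{k-1} − q_k·s_k, t_{k+1} = t_{k-1} − q_k·t_k, so r_k = a·s_k + b·t_k at every step:
  q = 4: r = 93, s = 1 − 4·0 = 1, t = 0 − 4·1 = -4  (check: 577·1 + 121·(-4) = 93)
  q = 1: r = 28, s = 0 − 1·1 = -1, t = 1 − 1·(-4) = 5  (check: 577·(-1) + 121·5 = 28)
  q = 3: r = 9, s = 1 − 3·(-1) = 4, t = -4 − 3·5 = -19  (check: 577·4 + 121·(-19) = 9)
  q = 3: r = 1, s = -1 − 3·4 = -13, t = 5 − 3·(-19) = 62  (check: 577·(-13) + 121·62 = 1)
The row with r = 1 (the gcd) gives the Bezout coefficients s = -13, t = 62.
Result: 577 · (-13) + 121 · (62) = 1.

gcd(577, 121) = 1; s = -13, t = 62 (check: 577·(-13) + 121·62 = 1).


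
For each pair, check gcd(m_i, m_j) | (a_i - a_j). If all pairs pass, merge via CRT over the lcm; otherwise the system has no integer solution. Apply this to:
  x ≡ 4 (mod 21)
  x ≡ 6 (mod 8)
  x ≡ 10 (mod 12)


Moduli 21, 8, 12 are not pairwise coprime, so CRT works modulo lcm(m_i) when all pairwise compatibility conditions hold.
Pairwise compatibility: gcd(m_i, m_j) must divide a_i - a_j for every pair.
Merge one congruence at a time:
  Start: x ≡ 4 (mod 21).
  Combine with x ≡ 6 (mod 8): gcd(21, 8) = 1; 6 - 4 = 2, which IS divisible by 1, so compatible.
    Write x = 4 + 21·t and substitute into x ≡ 6 (mod 8): 21·t ≡ 6 − 4 = 2 (mod 8).
    Reduce coefficients mod 8: 5·t ≡ 2 (mod 8).
    The inverse of 5 mod 8 is 5 (since 5·5 = 25 = 3·8 + 1), so t ≡ 5·2 = 10 ≡ 2 (mod 8).
    Then x = 4 + 21·2 = 46, valid modulo lcm(21, 8) = 168: x ≡ 46 (mod 168).
  Combine with x ≡ 10 (mod 12): gcd(168, 12) = 12; 10 - 46 = -36, which IS divisible by 12, so compatible.
    Write x = 46 + 168·t and substitute into x ≡ 10 (mod 12): 168·t ≡ 10 − 46 = -36 (mod 12).
    Divide the congruence (and modulus) by g = 12: 14·t ≡ -3 (mod 1).
    Modulo 1 every t works; take t = 0.
    Then x = 46 + 168·0 = 46, valid modulo lcm(168, 12) = 168: x ≡ 46 (mod 168).
Verify: 46 mod 21 = 4, 46 mod 8 = 6, 46 mod 12 = 10.

x ≡ 46 (mod 168).


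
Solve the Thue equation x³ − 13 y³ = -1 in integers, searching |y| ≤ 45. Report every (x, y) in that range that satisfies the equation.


The equation is x³ - 13y³ = -1. For fixed y, x³ = 13·y³ − 1, so a solution requires the RHS to be a perfect cube.
Strategy: iterate y from -45 to 45, compute RHS = 13·y³ − 1, and check whether it is a (positive or negative) perfect cube.
Check small values of y:
  y = 0: RHS = -1 = (-1)³ ⇒ x = -1 works.
  y = 1: RHS = 12 is not a perfect cube.
  y = -1: RHS = -14 is not a perfect cube.
  y = 2: RHS = 103 is not a perfect cube.
  y = -2: RHS = -105 is not a perfect cube.
  y = 3: RHS = 350 is not a perfect cube.
  y = -3: RHS = -352 is not a perfect cube.
Continuing the search up to |y| = 45 finds no further solutions beyond those listed.
Collected solutions: (-1, 0).

Solutions (with |y| ≤ 45): (-1, 0).


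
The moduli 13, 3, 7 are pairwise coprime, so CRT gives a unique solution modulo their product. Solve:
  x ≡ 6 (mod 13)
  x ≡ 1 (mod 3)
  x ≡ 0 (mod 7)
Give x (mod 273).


Moduli 13, 3, 7 are pairwise coprime; by CRT there is a unique solution modulo M = 13 · 3 · 7 = 273.
Solve pairwise, accumulating the modulus:
  Start with x ≡ 6 (mod 13).
  Combine with x ≡ 1 (mod 3): since gcd(13, 3) = 1, we get a unique residue mod 39.
    Write x = 6 + 13·t and substitute into x ≡ 1 (mod 3): 13·t ≡ 1 − 6 = -5 (mod 3).
    Reduce coefficients mod 3: 1·t ≡ 1 (mod 3).
    So t ≡ 1 (mod 3).
    Then x = 6 + 13·1 = 19, valid modulo lcm(13, 3) = 39: x ≡ 19 (mod 39).
  Combine with x ≡ 0 (mod 7): since gcd(39, 7) = 1, we get a unique residue mod 273.
    Write x = 19 + 39·t and substitute into x ≡ 0 (mod 7): 39·t ≡ 0 − 19 = -19 (mod 7).
    Reduce coefficients mod 7: 4·t ≡ 2 (mod 7).
    The inverse of 4 mod 7 is 2 (since 4·2 = 8 = 1·7 + 1), so t ≡ 2·2 = 4 ≡ 4 (mod 7).
    Then x = 19 + 39·4 = 175, valid modulo lcm(39, 7) = 273: x ≡ 175 (mod 273).
Verify: 175 mod 13 = 6 ✓, 175 mod 3 = 1 ✓, 175 mod 7 = 0 ✓.

x ≡ 175 (mod 273).


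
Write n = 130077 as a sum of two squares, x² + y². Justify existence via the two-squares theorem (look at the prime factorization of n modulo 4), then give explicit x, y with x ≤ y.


Step 1: Factor n = 130077 = 3^2 · 97 · 149.
Step 2: Check the mod-4 condition on each prime factor: 3 ≡ 3 (mod 4), exponent 2 (must be even); 97 ≡ 1 (mod 4), exponent 1; 149 ≡ 1 (mod 4), exponent 1.
All primes ≡ 3 (mod 4) appear to even exponent (or don't appear), so by the two-squares theorem n IS expressible as a sum of two squares.
Step 3: Build a representation. Group n = k² · m with k = 3 and m = 97 · 149 = 14453 (a product of primes ≡ 1 (mod 4)); a representation of m scales to one of n via (k·x)² + (k·y)² = k²(x² + y²). Each prime p ≡ 1 (mod 4) is itself a sum of two squares; find a² by testing p − a² for a perfect square:
  97: 97 − 1² = 96, 97 − 2² = 93, 97 − 3² = 88, 97 − 4² = 81 = 9² ⇒ 97 = 4² + 9².
  149: 149 − 1² = 148, 149 − 2² = 145, 149 − 3² = 140, 149 − 4² = 133, 149 − 5² = 124, 149 − 6² = 113, 149 − 7² = 100 = 10² ⇒ 149 = 7² + 10².
  Combine using the Brahmagupta–Fibonacci identity (a² + b²)(c² + d²) = (ac − bd)² + (ad + bc)² = (ac + bd)² + (ad − bc)²:
  97 · 149 = 14453: from (4² + 9²)(7² + 10²), take (4·7 − 9·10, 4·10 + 9·7) = (28 − 90, 40 + 63) = (-62, 103); dropping signs (only squares matter) gives (62, 103); check 62² + 103² = 3844 + 10609 = 14453 ✓.
  Scale by k = 3: (3·62, 3·103) = (186, 309).
Step 4: Order so x ≤ y and verify: 186² + 309² = 34596 + 95481 = 130077 = n. ✓

n = 130077 = 186² + 309² (one valid representation with x ≤ y).
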